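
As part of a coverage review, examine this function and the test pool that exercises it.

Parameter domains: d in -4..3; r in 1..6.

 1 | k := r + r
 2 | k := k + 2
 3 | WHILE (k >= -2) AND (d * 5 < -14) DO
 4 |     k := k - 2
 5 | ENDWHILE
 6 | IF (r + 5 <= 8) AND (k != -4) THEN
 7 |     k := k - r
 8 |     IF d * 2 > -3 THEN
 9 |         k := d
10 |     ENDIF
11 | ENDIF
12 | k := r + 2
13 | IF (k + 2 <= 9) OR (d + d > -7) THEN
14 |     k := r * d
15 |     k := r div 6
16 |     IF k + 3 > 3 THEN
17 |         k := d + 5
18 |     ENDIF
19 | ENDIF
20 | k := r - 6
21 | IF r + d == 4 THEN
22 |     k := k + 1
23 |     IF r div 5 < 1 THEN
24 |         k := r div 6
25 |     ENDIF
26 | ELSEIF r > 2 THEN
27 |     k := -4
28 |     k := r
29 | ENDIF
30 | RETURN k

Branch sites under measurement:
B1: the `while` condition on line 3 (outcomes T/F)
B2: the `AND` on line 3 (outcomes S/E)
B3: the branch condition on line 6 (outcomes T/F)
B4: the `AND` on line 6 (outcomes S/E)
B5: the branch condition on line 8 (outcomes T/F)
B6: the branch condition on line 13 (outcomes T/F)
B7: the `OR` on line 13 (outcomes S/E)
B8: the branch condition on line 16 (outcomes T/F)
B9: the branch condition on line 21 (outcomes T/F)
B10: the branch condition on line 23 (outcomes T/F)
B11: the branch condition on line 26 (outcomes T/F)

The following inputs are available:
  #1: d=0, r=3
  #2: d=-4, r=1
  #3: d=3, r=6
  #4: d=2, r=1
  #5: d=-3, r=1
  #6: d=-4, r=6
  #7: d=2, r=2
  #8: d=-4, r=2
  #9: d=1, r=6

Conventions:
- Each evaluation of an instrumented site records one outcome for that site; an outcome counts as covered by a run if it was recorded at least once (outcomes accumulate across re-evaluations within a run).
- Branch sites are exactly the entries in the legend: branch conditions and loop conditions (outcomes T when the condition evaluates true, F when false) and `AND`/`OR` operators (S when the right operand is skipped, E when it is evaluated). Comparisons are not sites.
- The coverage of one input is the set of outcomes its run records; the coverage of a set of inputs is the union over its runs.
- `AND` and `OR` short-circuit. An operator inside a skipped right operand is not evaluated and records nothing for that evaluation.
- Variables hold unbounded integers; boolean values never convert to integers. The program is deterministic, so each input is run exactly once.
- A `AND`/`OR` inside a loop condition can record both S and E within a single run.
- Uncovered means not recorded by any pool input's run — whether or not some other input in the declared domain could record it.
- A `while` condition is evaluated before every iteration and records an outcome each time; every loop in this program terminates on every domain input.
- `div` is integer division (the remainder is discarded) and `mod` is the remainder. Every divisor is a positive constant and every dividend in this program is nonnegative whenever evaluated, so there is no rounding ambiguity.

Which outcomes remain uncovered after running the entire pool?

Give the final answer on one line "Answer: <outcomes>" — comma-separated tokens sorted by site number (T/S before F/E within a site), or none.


run #1 (d=0, r=3) records B1=F, B2=E, B3=T, B4=E, B5=T, B6=T, B7=S, B8=F, B9=F, B11=T
run #2 (d=-4, r=1) records B1=T, B1=F, B2=S, B2=E, B3=F, B4=E, B6=T, B7=S, B8=F, B9=F, B11=F
run #3 (d=3, r=6) records B1=F, B2=E, B3=F, B4=S, B6=T, B7=E, B8=T, B9=F, B11=T
run #4 (d=2, r=1) records B1=F, B2=E, B3=T, B4=E, B5=T, B6=T, B7=S, B8=F, B9=F, B11=F
run #5 (d=-3, r=1) records B1=T, B1=F, B2=S, B2=E, B3=F, B4=E, B6=T, B7=S, B8=F, B9=F, B11=F
run #6 (d=-4, r=6) records B1=T, B1=F, B2=S, B2=E, B3=F, B4=S, B6=F, B7=E, B9=F, B11=T
run #7 (d=2, r=2) records B1=F, B2=E, B3=T, B4=E, B5=T, B6=T, B7=S, B8=F, B9=T, B10=T
run #8 (d=-4, r=2) records B1=T, B1=F, B2=S, B2=E, B3=F, B4=E, B6=T, B7=S, B8=F, B9=F, B11=F
run #9 (d=1, r=6) records B1=F, B2=E, B3=F, B4=S, B6=T, B7=E, B8=T, B9=F, B11=T
union over the pool: B1=T, B1=F, B2=S, B2=E, B3=T, B3=F, B4=S, B4=E, B5=T, B6=T, B6=F, B7=S, B7=E, B8=T, B8=F, B9=T, B9=F, B10=T, B11=T, B11=F
uncovered (2 of 22): B5=F, B10=F
Answer: B5=F, B10=F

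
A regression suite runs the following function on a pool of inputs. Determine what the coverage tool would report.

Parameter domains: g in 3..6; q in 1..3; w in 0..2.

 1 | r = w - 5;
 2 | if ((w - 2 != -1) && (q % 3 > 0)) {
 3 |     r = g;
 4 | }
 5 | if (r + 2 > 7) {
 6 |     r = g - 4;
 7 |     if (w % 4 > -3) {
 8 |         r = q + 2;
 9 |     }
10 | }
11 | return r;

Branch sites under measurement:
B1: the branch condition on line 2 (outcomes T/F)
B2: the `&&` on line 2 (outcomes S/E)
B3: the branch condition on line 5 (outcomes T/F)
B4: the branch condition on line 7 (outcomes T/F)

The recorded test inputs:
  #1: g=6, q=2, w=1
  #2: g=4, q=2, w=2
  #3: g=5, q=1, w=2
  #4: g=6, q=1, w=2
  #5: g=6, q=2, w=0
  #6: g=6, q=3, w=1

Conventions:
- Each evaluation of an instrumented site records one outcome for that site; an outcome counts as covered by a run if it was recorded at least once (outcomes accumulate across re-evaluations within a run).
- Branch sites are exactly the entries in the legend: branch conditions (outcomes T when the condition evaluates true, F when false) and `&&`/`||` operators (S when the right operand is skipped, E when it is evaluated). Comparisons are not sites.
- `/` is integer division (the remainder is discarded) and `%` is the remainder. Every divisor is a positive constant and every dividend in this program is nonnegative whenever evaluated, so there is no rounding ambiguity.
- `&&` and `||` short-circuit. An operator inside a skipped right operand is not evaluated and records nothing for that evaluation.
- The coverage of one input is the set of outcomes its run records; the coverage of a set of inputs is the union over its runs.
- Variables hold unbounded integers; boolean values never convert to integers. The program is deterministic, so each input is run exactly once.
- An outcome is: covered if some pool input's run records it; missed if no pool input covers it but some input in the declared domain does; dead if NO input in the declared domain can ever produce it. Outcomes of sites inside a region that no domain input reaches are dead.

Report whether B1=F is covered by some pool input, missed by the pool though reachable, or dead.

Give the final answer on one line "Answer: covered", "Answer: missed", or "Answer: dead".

B1=F is recorded by pool input(s) 1, 6 -> covered

Answer: covered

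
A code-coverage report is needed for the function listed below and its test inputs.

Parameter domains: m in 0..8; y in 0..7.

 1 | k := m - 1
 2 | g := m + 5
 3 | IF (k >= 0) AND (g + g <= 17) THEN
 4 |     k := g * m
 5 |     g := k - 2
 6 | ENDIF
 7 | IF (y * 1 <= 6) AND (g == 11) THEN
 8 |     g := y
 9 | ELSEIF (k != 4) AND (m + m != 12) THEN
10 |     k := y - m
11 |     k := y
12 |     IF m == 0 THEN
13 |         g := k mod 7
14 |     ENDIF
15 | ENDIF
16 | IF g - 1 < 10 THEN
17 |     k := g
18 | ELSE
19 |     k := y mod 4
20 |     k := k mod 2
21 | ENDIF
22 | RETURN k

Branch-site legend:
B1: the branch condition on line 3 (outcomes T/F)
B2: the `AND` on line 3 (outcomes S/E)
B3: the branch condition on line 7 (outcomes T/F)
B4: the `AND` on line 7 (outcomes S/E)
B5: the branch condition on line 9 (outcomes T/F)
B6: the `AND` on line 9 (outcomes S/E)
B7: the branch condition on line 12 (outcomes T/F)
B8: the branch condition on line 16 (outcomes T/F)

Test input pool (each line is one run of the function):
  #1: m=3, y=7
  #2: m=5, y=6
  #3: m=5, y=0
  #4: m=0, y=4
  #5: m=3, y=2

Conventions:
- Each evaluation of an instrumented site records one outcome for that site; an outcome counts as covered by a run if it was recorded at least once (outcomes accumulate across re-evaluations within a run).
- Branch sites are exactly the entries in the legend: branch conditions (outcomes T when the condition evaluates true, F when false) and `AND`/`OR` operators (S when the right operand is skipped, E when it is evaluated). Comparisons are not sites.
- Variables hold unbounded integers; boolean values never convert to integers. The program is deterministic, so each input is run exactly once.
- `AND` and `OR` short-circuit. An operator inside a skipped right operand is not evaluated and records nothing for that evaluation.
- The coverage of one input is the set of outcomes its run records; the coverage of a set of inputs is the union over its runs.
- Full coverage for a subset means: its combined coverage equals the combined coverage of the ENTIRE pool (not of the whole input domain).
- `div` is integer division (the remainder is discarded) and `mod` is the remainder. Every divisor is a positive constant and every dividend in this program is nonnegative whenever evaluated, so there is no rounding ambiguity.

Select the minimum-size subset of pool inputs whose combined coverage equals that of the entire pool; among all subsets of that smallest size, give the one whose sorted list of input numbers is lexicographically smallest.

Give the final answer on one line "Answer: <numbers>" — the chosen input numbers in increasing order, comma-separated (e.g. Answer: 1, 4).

#1 (m=3, y=7) -> B2->E, B1->T, B4->S, B3->F, B6->E, B5->T, B7->F, B8->F; covered: B1=T, B2=E, B3=F, B4=S, B5=T, B6=E, B7=F, B8=F
#2 (m=5, y=6) -> B2->E, B1->F, B4->E, B3->F, B6->S, B5->F, B8->T; covered: B1=F, B2=E, B3=F, B4=E, B5=F, B6=S, B8=T
#3 (m=5, y=0) -> B2->E, B1->F, B4->E, B3->F, B6->S, B5->F, B8->T; covered: B1=F, B2=E, B3=F, B4=E, B5=F, B6=S, B8=T
#4 (m=0, y=4) -> B2->S, B1->F, B4->E, B3->F, B6->E, B5->T, B7->T, B8->T; covered: B1=F, B2=S, B3=F, B4=E, B5=T, B6=E, B7=T, B8=T
#5 (m=3, y=2) -> B2->E, B1->T, B4->E, B3->F, B6->E, B5->T, B7->F, B8->F; covered: B1=T, B2=E, B3=F, B4=E, B5=T, B6=E, B7=F, B8=F
together the pool reaches 15 outcomes: B1=T, B1=F, B2=S, B2=E, B3=F, B4=S, B4=E, B5=T, B5=F, B6=S, B6=E, B7=T, B7=F, B8=T, B8=F
checked all size-1 subsets: none covers 15 outcomes (max 8/15)
checked all size-2 subsets: none covers 15 outcomes (max 13/15)
inputs {1, 2, 4} (size 3) cover everything; no size-3 subset with a lexicographically smaller index list covers all 15

Answer: 1, 2, 4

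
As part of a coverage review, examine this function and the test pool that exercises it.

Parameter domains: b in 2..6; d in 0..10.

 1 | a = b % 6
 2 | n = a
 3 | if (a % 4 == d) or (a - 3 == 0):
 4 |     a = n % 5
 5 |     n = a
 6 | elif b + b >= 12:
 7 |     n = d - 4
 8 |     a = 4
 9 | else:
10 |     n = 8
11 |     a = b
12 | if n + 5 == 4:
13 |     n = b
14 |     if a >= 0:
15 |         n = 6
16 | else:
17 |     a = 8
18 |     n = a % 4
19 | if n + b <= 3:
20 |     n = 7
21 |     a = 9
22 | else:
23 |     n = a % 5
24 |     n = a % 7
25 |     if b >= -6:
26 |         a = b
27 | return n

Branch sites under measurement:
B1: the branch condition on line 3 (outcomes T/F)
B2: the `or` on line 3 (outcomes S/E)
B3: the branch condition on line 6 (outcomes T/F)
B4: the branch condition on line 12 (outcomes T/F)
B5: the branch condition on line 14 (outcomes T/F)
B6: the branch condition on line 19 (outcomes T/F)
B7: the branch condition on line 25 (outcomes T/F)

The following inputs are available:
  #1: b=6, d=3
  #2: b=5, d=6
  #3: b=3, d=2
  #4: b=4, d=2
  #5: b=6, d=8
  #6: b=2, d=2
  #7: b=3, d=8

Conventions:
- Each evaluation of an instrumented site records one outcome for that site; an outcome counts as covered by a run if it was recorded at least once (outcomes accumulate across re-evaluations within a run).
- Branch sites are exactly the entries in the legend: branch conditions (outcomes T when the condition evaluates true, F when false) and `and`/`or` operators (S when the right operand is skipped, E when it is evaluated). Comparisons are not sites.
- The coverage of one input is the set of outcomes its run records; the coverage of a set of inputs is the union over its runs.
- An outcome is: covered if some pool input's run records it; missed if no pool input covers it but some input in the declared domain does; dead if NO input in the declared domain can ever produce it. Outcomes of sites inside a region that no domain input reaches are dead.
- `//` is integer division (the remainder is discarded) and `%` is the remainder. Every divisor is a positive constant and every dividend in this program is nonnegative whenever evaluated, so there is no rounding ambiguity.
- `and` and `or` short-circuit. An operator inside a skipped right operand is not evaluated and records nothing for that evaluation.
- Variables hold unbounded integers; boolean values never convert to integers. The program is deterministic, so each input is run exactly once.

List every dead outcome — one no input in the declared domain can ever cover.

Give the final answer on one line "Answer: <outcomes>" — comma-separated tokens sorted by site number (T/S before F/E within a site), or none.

checking every outcome against all 55 domain inputs:
  B5=F: no domain input ever produces it -> dead
  B7=F: no domain input ever produces it -> dead
  reachable outcomes have witnesses, e.g. B1=T (e.g. b=2, d=2), B1=F (e.g. b=2, d=0), B2=S (e.g. b=2, d=2), B2=E (e.g. b=2, d=0)

Answer: B5=F, B7=F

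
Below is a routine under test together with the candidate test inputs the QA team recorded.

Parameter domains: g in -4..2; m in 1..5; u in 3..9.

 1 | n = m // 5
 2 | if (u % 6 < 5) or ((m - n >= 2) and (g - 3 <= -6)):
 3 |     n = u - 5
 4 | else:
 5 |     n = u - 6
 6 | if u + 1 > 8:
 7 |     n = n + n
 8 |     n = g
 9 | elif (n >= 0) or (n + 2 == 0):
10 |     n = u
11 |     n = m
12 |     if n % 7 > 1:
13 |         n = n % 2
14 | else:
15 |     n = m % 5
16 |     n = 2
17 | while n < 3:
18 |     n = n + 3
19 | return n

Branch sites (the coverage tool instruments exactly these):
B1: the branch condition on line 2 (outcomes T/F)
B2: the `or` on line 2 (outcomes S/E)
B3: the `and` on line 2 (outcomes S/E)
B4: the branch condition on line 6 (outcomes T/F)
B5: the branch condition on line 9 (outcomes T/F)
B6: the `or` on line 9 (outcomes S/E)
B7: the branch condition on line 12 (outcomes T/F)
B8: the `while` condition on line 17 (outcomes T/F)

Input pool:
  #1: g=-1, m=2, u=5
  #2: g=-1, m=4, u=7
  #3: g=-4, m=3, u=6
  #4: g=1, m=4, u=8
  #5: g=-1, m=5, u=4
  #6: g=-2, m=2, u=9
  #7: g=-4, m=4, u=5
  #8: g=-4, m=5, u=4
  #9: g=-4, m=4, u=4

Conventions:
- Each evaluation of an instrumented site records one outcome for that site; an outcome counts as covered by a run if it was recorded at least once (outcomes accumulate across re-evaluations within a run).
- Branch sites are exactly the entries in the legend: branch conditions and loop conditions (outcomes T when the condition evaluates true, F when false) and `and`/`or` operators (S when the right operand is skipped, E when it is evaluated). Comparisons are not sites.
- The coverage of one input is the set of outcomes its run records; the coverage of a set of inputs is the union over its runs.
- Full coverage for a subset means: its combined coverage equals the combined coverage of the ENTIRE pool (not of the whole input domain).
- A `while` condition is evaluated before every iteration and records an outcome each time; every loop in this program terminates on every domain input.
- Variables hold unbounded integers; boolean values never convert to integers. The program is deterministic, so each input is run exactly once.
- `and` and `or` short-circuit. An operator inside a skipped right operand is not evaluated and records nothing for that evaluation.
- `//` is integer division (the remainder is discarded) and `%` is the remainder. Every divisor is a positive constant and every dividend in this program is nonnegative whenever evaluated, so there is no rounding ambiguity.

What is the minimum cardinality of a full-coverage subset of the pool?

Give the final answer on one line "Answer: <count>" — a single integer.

#1 (g=-1, m=2, u=5) -> B2->E, B3->E, B1->F, B4->F, B6->E, B5->F, B8->T, B8->F; covered: B1=F, B2=E, B3=E, B4=F, B5=F, B6=E, B8=T, B8=F
#2 (g=-1, m=4, u=7) -> B2->S, B1->T, B4->F, B6->S, B5->T, B7->T, B8->T, B8->F; covered: B1=T, B2=S, B4=F, B5=T, B6=S, B7=T, B8=T, B8=F
#3 (g=-4, m=3, u=6) -> B2->S, B1->T, B4->F, B6->S, B5->T, B7->T, B8->T, B8->F; covered: B1=T, B2=S, B4=F, B5=T, B6=S, B7=T, B8=T, B8=F
#4 (g=1, m=4, u=8) -> B2->S, B1->T, B4->T, B8->T, B8->F; covered: B1=T, B2=S, B4=T, B8=T, B8=F
#5 (g=-1, m=5, u=4) -> B2->S, B1->T, B4->F, B6->E, B5->F, B8->T, B8->F; covered: B1=T, B2=S, B4=F, B5=F, B6=E, B8=T, B8=F
#6 (g=-2, m=2, u=9) -> B2->S, B1->T, B4->T, B8->T, B8->T, B8->F; covered: B1=T, B2=S, B4=T, B8=T, B8=F
#7 (g=-4, m=4, u=5) -> B2->E, B3->E, B1->T, B4->F, B6->S, B5->T, B7->T, B8->T, B8->F; covered: B1=T, B2=E, B3=E, B4=F, B5=T, B6=S, B7=T, B8=T, B8=F
#8 (g=-4, m=5, u=4) -> B2->S, B1->T, B4->F, B6->E, B5->F, B8->T, B8->F; covered: B1=T, B2=S, B4=F, B5=F, B6=E, B8=T, B8=F
#9 (g=-4, m=4, u=4) -> B2->S, B1->T, B4->F, B6->E, B5->F, B8->T, B8->F; covered: B1=T, B2=S, B4=F, B5=F, B6=E, B8=T, B8=F
pool-wide coverage (14 outcomes): B1=T, B1=F, B2=S, B2=E, B3=E, B4=T, B4=F, B5=T, B5=F, B6=S, B6=E, B7=T, B8=T, B8=F
no size-1 subset reaches all 14 outcomes (best union: 9/14)
no size-2 subset reaches all 14 outcomes (best union: 13/14)
at size 3, {1, 2, 4} reaches all 14 outcomes; every lexicographically earlier size-3 subset fails

Answer: 3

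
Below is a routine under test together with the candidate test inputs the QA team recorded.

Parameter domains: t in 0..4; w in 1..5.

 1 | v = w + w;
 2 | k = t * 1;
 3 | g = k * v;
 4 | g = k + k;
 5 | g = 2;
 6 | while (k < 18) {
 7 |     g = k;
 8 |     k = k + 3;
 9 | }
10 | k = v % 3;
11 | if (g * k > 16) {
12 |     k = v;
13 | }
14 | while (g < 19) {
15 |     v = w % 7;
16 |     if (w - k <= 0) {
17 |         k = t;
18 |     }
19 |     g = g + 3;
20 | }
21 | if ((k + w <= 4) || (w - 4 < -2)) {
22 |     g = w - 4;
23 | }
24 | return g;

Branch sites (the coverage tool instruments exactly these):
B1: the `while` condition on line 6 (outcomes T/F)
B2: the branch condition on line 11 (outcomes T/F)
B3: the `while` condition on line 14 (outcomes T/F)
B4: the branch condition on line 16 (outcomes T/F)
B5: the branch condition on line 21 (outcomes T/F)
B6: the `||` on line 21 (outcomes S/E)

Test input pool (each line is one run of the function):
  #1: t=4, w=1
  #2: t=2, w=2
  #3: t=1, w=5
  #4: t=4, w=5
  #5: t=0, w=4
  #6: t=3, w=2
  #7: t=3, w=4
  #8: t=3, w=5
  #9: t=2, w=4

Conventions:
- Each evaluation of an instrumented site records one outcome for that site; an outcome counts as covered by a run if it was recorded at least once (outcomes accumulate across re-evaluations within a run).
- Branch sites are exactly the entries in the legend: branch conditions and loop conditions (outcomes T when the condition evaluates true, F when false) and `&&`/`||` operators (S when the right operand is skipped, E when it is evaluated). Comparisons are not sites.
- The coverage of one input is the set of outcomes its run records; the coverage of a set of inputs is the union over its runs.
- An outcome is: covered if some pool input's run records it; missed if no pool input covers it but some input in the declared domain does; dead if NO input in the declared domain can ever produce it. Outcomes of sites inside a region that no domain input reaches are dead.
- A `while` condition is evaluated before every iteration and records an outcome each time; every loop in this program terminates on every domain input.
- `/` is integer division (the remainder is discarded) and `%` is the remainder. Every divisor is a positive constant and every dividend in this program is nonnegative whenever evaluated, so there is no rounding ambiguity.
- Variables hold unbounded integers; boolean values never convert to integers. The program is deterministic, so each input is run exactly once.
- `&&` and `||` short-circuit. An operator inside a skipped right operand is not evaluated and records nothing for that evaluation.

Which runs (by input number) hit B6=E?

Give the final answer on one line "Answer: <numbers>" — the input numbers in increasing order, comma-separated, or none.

input #1 (t=4, w=1): records B6=E
input #2 (t=2, w=2): does not record B6=E
input #3 (t=1, w=5): records B6=E
input #4 (t=4, w=5): records B6=E
input #5 (t=0, w=4): does not record B6=E
input #6 (t=3, w=2): does not record B6=E
input #7 (t=3, w=4): records B6=E
input #8 (t=3, w=5): records B6=E
input #9 (t=2, w=4): records B6=E

Answer: 1, 3, 4, 7, 8, 9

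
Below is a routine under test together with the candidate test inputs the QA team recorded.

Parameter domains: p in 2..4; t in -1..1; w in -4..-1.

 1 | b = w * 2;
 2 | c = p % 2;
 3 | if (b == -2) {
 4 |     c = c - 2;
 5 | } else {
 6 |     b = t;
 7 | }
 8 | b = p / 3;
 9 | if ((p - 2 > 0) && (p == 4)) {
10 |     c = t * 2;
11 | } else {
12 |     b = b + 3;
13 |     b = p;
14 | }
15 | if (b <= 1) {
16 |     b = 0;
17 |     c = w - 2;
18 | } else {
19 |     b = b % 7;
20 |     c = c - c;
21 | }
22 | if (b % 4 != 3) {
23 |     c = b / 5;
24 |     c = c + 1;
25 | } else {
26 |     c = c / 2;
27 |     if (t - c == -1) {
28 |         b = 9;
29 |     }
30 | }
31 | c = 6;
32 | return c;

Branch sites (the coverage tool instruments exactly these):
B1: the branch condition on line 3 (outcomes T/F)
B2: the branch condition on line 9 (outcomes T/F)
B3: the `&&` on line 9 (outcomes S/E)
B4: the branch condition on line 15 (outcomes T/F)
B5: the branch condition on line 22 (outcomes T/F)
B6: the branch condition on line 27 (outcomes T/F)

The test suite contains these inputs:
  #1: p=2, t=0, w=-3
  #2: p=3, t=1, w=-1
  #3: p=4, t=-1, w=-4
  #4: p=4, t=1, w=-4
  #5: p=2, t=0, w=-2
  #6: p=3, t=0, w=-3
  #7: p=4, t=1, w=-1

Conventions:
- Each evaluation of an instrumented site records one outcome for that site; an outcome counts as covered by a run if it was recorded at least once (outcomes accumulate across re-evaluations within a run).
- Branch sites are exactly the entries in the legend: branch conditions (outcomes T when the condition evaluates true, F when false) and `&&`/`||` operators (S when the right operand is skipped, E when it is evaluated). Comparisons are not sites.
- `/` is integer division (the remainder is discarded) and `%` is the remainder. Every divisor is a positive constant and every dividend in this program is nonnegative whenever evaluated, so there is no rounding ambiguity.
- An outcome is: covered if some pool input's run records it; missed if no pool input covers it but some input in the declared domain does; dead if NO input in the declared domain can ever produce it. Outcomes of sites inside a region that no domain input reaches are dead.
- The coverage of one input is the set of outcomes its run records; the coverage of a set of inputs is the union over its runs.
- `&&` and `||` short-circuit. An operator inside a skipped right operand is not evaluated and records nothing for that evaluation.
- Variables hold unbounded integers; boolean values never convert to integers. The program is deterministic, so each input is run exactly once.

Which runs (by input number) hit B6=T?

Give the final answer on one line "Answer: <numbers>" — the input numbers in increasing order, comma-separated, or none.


input #1 (p=2, t=0, w=-3): misses B6=T
input #2 (p=3, t=1, w=-1): misses B6=T
input #3 (p=4, t=-1, w=-4): misses B6=T
input #4 (p=4, t=1, w=-4): misses B6=T
input #5 (p=2, t=0, w=-2): misses B6=T
input #6 (p=3, t=0, w=-3): misses B6=T
input #7 (p=4, t=1, w=-1): misses B6=T
Answer: none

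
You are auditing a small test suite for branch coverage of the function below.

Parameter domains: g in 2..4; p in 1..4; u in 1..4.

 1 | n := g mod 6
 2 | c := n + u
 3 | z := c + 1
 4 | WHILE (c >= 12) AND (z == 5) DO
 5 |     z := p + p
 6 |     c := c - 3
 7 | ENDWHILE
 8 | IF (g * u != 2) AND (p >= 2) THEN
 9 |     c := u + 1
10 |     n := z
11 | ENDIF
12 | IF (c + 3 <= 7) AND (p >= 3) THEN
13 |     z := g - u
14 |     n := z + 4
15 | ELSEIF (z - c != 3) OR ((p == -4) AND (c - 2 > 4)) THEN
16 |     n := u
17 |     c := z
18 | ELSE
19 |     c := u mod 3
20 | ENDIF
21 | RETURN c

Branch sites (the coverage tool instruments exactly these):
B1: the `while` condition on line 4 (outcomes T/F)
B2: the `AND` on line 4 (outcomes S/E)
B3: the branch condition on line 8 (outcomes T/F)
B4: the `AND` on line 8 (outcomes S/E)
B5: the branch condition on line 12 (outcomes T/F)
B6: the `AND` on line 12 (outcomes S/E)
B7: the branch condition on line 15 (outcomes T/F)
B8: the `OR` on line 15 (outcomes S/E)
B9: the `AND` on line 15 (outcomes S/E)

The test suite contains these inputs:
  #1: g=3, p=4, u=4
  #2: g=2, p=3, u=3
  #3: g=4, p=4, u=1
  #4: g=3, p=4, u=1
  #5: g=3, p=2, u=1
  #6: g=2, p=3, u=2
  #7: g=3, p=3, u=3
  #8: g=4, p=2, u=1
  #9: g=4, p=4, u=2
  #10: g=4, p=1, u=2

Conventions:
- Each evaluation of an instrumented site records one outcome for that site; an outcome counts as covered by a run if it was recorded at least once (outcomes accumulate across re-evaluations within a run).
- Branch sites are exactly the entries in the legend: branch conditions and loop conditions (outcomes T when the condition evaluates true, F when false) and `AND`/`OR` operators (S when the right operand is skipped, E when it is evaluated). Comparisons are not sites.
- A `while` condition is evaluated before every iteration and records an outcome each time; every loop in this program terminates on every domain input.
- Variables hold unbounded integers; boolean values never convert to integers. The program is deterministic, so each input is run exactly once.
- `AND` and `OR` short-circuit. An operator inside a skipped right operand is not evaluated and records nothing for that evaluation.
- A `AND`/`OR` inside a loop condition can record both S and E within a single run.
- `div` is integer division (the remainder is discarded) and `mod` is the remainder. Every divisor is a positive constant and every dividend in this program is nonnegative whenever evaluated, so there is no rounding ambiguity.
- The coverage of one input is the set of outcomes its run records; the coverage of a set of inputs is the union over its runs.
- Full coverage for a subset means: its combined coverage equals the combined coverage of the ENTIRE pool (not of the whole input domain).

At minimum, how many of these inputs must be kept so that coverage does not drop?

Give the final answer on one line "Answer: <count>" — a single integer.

run #1 (g=3, p=4, u=4) runs B2->S, B1->F, B4->E, B3->T, B6->S, B5->F, B8->E, B9->S, B7->F; records B1=F, B2=S, B3=T, B4=E, B5=F, B6=S, B7=F, B8=E, B9=S
run #2 (g=2, p=3, u=3) runs B2->S, B1->F, B4->E, B3->T, B6->E, B5->T; records B1=F, B2=S, B3=T, B4=E, B5=T, B6=E
run #3 (g=4, p=4, u=1) runs B2->S, B1->F, B4->E, B3->T, B6->E, B5->T; records B1=F, B2=S, B3=T, B4=E, B5=T, B6=E
run #4 (g=3, p=4, u=1) runs B2->S, B1->F, B4->E, B3->T, B6->E, B5->T; records B1=F, B2=S, B3=T, B4=E, B5=T, B6=E
run #5 (g=3, p=2, u=1) runs B2->S, B1->F, B4->E, B3->T, B6->E, B5->F, B8->E, B9->S, B7->F; records B1=F, B2=S, B3=T, B4=E, B5=F, B6=E, B7=F, B8=E, B9=S
run #6 (g=2, p=3, u=2) runs B2->S, B1->F, B4->E, B3->T, B6->E, B5->T; records B1=F, B2=S, B3=T, B4=E, B5=T, B6=E
run #7 (g=3, p=3, u=3) runs B2->S, B1->F, B4->E, B3->T, B6->E, B5->T; records B1=F, B2=S, B3=T, B4=E, B5=T, B6=E
run #8 (g=4, p=2, u=1) runs B2->S, B1->F, B4->E, B3->T, B6->E, B5->F, B8->S, B7->T; records B1=F, B2=S, B3=T, B4=E, B5=F, B6=E, B7=T, B8=S
run #9 (g=4, p=4, u=2) runs B2->S, B1->F, B4->E, B3->T, B6->E, B5->T; records B1=F, B2=S, B3=T, B4=E, B5=T, B6=E
run #10 (g=4, p=1, u=2) runs B2->S, B1->F, B4->E, B3->F, B6->S, B5->F, B8->S, B7->T; records B1=F, B2=S, B3=F, B4=E, B5=F, B6=S, B7=T, B8=S
together the pool reaches 14 outcomes: B1=F, B2=S, B3=T, B3=F, B4=E, B5=T, B5=F, B6=S, B6=E, B7=T, B7=F, B8=S, B8=E, B9=S
every size-1 subset falls short of the 14 outcomes (best: 9/14)
every size-2 subset falls short of the 14 outcomes (best: 13/14)
at size 3, {1, 2, 10} reaches all 14 outcomes; every lexicographically earlier size-3 subset fails

Answer: 3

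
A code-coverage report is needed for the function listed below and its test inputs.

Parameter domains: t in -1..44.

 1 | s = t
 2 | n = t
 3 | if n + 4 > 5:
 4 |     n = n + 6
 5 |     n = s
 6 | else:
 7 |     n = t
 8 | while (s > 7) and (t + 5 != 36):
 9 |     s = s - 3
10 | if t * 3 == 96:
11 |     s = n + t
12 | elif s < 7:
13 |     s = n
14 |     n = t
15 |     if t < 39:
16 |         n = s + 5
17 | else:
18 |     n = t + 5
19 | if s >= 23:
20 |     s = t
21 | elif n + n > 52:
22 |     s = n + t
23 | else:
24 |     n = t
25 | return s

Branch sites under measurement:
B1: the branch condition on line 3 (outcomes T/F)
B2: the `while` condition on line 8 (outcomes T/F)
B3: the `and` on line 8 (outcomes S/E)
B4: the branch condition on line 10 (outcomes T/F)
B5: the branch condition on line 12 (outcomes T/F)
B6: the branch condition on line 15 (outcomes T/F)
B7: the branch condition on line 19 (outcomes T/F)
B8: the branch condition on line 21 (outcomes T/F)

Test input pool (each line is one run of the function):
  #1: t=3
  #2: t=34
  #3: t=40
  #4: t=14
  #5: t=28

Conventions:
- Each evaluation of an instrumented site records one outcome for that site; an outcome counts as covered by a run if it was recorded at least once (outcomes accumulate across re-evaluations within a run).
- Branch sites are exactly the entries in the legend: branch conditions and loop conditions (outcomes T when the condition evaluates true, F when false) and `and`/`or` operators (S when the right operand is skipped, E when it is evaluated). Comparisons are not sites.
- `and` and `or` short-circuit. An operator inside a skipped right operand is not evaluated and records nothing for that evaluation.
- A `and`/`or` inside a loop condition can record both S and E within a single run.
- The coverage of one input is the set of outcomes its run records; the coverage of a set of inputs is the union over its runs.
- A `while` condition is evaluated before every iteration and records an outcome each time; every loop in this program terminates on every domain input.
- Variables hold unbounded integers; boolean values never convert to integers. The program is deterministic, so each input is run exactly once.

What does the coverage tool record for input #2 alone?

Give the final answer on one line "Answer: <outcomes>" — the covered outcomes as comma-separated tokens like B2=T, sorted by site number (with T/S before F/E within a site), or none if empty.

Simulating input #2 (t=34) step by step:
  B1->T, B3->E, B2->T, B3->E, B2->T, B3->E, B2->T, B3->E, B2->T, B3->E
  B2->T, B3->E, B2->T, B3->E, B2->T, B3->E, B2->T, B3->E, B2->T, B3->S
  B2->F, B4->F, B5->F, B7->F, B8->T
deduplicating events, the covered set is: B1=T, B2=T, B2=F, B3=S, B3=E, B4=F, B5=F, B7=F, B8=T

Answer: B1=T, B2=T, B2=F, B3=S, B3=E, B4=F, B5=F, B7=F, B8=T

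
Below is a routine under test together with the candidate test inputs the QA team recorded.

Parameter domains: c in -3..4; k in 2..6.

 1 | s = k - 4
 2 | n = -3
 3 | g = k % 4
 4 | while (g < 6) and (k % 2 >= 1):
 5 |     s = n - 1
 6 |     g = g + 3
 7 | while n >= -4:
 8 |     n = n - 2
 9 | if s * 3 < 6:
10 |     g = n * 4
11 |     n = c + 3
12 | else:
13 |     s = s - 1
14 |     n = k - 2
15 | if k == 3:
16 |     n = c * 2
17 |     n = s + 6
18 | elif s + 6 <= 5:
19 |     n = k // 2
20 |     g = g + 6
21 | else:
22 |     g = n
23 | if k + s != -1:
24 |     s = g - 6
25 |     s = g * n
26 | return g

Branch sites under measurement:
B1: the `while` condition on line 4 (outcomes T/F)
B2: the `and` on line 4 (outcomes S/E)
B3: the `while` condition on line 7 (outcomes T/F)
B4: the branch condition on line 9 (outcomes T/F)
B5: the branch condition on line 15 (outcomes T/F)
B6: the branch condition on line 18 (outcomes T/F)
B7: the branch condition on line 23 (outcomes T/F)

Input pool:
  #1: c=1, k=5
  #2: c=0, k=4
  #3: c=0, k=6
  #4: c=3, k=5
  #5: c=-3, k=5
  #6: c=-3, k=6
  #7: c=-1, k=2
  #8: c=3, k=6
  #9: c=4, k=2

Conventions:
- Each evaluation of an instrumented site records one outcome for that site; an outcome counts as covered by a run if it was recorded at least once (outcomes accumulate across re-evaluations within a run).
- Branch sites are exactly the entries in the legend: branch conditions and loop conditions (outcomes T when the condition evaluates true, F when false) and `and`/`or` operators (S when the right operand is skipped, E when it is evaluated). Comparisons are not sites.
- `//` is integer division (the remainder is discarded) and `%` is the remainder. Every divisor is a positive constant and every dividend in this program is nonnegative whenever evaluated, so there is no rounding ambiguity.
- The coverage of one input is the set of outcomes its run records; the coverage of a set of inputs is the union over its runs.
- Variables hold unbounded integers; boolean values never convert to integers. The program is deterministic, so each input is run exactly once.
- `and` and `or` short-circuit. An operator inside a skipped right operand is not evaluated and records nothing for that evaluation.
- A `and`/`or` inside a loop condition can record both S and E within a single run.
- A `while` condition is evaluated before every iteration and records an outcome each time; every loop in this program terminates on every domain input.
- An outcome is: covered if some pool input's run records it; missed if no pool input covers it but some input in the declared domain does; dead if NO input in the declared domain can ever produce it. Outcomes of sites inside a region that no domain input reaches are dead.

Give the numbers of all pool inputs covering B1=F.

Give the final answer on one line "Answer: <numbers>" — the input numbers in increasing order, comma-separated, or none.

input #1 (c=1, k=5): records B1=F
input #2 (c=0, k=4): records B1=F
input #3 (c=0, k=6): records B1=F
input #4 (c=3, k=5): records B1=F
input #5 (c=-3, k=5): records B1=F
input #6 (c=-3, k=6): records B1=F
input #7 (c=-1, k=2): records B1=F
input #8 (c=3, k=6): records B1=F
input #9 (c=4, k=2): records B1=F

Answer: 1, 2, 3, 4, 5, 6, 7, 8, 9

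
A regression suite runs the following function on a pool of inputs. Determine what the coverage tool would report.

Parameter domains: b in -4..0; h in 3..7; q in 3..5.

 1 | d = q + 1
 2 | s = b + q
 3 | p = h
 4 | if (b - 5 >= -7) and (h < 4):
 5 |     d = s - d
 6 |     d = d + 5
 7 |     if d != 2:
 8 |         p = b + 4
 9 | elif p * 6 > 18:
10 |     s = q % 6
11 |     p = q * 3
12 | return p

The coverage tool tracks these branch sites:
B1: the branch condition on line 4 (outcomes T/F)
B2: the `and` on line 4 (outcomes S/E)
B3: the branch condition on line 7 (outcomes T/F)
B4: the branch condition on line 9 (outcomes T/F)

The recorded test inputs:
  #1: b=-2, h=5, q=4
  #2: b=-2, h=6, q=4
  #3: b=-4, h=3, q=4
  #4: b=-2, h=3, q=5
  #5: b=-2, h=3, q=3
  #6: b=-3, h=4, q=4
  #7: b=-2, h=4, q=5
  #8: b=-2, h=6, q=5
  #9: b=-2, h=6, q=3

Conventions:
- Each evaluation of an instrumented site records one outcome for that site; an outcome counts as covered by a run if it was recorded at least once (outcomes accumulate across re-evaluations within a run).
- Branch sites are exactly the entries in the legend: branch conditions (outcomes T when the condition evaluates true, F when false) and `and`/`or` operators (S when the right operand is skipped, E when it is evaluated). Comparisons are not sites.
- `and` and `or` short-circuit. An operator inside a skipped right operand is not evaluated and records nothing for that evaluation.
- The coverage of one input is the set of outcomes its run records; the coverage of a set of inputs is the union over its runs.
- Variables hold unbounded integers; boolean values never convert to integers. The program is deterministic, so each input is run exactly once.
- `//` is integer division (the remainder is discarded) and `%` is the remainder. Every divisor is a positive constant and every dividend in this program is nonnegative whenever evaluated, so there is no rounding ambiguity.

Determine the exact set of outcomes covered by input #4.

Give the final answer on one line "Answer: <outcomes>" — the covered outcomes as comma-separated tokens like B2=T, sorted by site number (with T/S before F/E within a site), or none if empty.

Simulating input #4 (b=-2, h=3, q=5) step by step:
  B2->E, B1->T, B3->F
collecting distinct outcomes: B1=T, B2=E, B3=F

Answer: B1=T, B2=E, B3=F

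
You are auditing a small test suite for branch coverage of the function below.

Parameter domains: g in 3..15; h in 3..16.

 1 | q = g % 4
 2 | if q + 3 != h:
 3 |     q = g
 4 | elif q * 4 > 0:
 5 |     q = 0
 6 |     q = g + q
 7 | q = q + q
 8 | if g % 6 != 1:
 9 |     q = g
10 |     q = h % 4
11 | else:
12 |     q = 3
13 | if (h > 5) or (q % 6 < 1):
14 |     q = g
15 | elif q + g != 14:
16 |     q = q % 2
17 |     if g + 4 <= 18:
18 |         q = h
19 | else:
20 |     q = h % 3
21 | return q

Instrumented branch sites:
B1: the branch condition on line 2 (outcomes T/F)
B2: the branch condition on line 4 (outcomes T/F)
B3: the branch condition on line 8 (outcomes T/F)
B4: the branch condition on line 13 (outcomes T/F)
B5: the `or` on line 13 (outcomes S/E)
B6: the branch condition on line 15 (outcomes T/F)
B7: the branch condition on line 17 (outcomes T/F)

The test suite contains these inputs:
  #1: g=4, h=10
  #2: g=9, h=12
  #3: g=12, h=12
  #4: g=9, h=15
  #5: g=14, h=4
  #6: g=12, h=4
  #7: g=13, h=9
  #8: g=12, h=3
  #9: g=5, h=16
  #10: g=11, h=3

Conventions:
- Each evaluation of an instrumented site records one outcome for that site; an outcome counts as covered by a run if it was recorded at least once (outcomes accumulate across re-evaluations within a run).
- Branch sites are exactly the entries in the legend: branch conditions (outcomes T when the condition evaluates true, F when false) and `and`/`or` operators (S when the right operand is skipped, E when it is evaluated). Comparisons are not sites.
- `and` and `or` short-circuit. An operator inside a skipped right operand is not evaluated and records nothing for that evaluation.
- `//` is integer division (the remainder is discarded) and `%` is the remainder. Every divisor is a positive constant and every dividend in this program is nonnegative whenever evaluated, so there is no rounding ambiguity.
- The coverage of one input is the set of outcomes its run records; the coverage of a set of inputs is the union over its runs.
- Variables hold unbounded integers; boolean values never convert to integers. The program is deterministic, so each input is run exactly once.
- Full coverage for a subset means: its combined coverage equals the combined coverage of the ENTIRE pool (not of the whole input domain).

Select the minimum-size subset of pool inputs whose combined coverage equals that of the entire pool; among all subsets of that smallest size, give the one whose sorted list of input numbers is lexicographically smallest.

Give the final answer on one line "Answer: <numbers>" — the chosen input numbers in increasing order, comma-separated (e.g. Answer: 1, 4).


run #1 (g=4, h=10) runs B1->T, B3->T, B5->S, B4->T; records B1=T, B3=T, B4=T, B5=S
run #2 (g=9, h=12) runs B1->T, B3->T, B5->S, B4->T; records B1=T, B3=T, B4=T, B5=S
run #3 (g=12, h=12) runs B1->T, B3->T, B5->S, B4->T; records B1=T, B3=T, B4=T, B5=S
run #4 (g=9, h=15) runs B1->T, B3->T, B5->S, B4->T; records B1=T, B3=T, B4=T, B5=S
run #5 (g=14, h=4) runs B1->T, B3->T, B5->E, B4->T; records B1=T, B3=T, B4=T, B5=E
run #6 (g=12, h=4) runs B1->T, B3->T, B5->E, B4->T; records B1=T, B3=T, B4=T, B5=E
run #7 (g=13, h=9) runs B1->T, B3->F, B5->S, B4->T; records B1=T, B3=F, B4=T, B5=S
run #8 (g=12, h=3) runs B1->F, B2->F, B3->T, B5->E, B4->F, B6->T, B7->T; records B1=F, B2=F, B3=T, B4=F, B5=E, B6=T, B7=T
run #9 (g=5, h=16) runs B1->T, B3->T, B5->S, B4->T; records B1=T, B3=T, B4=T, B5=S
run #10 (g=11, h=3) runs B1->T, B3->T, B5->E, B4->F, B6->F; records B1=T, B3=T, B4=F, B5=E, B6=F
the full pool covers 12 outcomes: B1=T, B1=F, B2=F, B3=T, B3=F, B4=T, B4=F, B5=S, B5=E, B6=T, B6=F, B7=T
every size-1 subset falls short of the 12 outcomes (best: 7/12)
every size-2 subset falls short of the 12 outcomes (best: 11/12)
at size 3, {7, 8, 10} reaches all 12 outcomes; every lexicographically earlier size-3 subset fails
Answer: 7, 8, 10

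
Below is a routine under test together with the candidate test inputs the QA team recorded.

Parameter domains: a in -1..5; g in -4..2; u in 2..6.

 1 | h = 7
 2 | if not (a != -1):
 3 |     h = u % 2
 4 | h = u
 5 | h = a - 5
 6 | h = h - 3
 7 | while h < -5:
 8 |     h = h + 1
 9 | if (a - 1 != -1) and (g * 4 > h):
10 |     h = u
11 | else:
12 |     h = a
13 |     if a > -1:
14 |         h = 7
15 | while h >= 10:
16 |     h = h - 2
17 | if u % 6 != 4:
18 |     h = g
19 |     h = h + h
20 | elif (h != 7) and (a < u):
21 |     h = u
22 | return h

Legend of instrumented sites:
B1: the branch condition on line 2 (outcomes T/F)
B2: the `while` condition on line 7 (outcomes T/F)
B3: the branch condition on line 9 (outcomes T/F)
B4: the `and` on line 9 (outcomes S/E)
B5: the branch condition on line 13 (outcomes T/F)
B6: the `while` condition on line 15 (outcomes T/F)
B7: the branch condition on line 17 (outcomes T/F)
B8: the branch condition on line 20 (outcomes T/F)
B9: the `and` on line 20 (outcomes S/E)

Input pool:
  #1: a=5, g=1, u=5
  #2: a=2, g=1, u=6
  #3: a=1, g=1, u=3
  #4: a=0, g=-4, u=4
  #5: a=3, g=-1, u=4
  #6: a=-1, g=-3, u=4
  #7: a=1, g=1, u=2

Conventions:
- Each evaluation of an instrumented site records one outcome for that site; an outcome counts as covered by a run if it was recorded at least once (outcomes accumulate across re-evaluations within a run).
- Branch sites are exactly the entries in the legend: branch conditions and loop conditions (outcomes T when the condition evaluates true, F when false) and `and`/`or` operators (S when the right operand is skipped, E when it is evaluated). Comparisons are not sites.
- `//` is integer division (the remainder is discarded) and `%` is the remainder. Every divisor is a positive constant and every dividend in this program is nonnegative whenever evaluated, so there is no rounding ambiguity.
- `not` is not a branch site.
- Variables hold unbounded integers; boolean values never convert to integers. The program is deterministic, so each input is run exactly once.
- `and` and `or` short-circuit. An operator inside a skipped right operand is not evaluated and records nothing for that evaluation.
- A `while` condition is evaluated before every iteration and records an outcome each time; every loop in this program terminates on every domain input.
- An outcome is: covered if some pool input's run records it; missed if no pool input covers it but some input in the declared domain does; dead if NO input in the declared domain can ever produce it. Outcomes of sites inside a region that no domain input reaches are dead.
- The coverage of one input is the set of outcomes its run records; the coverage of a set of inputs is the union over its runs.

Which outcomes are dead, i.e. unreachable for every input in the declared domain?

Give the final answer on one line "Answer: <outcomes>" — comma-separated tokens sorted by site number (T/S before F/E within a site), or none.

exhaustive pass over the 245-input domain:
  B6=T: no domain input ever produces it -> dead
  reachable outcomes have witnesses, e.g. B1=T (e.g. a=-1, g=-4, u=2), B1=F (e.g. a=0, g=-4, u=2), B2=T (e.g. a=-1, g=-4, u=2), B2=F (e.g. a=-1, g=-4, u=2)

Answer: B6=T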